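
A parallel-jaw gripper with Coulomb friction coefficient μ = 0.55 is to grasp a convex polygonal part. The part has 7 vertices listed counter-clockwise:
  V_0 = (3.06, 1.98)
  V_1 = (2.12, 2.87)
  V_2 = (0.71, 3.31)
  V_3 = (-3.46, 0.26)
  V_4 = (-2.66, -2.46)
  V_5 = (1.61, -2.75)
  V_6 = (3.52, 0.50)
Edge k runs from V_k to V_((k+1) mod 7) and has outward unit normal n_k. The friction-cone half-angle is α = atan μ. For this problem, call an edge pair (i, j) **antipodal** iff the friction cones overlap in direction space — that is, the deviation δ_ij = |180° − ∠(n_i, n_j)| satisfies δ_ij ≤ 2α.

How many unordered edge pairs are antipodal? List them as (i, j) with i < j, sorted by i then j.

count = 8; pairs: (0,3), (0,4), (1,3), (1,4), (2,4), (2,5), (3,5), (3,6)

α = atan 0.55 = 28.81°;  2α = 57.62°
n_0 = (+0.6875, +0.7262)
n_1 = (+0.2979, +0.9546)
n_2 = (-0.5904, +0.8071)
n_3 = (-0.9594, -0.2822)
n_4 = (-0.0678, -0.9977)
n_5 = (+0.8621, -0.5067)
n_6 = (+0.9549, +0.2968)
  (0,1): δ = 153.90°  ·
  (0,2): δ = 100.38°  ·
  (0,3): δ = 30.18°  ✓
  (0,4): δ = 39.55°  ✓
  (0,5): δ = 102.99°  ·
  (0,6): δ = 150.70°  ·
  (1,2): δ = 126.49°  ·
  (1,3): δ = 56.28°  ✓
  (1,4): δ = 13.45°  ✓
  (1,5): δ = 76.89°  ·
  (1,6): δ = 124.60°  ·
  (2,3): δ = 109.79°  ·
  (2,4): δ = 40.07°  ✓
  (2,5): δ = 23.38°  ✓
  (2,6): δ = 71.08°  ·
  (3,4): δ = 110.27°  ·
  (3,5): δ = 46.83°  ✓
  (3,6): δ = 0.88°  ✓
  (4,5): δ = 116.56°  ·
  (4,6): δ = 68.85°  ·
  (5,6): δ = 132.29°  ·
antipodal pairs: 8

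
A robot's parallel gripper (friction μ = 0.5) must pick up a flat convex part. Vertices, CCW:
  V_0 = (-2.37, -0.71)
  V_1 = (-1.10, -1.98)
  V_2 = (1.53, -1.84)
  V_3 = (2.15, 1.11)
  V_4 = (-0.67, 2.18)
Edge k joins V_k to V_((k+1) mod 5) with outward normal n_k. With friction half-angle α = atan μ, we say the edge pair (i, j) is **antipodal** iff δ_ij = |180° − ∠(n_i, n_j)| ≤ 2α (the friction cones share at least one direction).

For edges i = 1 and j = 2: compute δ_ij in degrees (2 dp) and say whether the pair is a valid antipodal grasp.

δ = 104.92°, invalid

α = atan 0.5 = 26.57°;  2α = 53.13°
edge 1: e_1 = (+2.63, +0.14);  n_1 = (+0.0532, -0.9986)
edge 2: e_2 = (+0.62, +2.95);  n_2 = (+0.9786, -0.2057)
∠(n_1, n_2) = 75.08°
δ = |180° − 75.08°| = 104.92°
104.92° > 2α = 53.13°  →  invalid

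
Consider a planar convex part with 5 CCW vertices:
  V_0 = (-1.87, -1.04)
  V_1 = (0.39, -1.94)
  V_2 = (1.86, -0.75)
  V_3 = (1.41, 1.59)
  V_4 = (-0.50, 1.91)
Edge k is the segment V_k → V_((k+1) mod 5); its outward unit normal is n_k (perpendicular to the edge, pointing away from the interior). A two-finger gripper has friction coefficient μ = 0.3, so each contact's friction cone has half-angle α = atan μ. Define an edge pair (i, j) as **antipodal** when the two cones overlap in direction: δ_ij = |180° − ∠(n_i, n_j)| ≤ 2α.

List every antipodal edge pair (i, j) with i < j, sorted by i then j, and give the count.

α = atan 0.3 = 16.70°;  2α = 33.40°
n_0 = (-0.3700, -0.9290)
n_1 = (+0.6292, -0.7772)
n_2 = (+0.9820, +0.1888)
n_3 = (+0.1652, +0.9863)
n_4 = (-0.9070, +0.4212)
  (0,1): δ = 119.30°  ·
  (0,2): δ = 57.40°  ·
  (0,3): δ = 12.20°  ✓
  (0,4): δ = 86.80°  ·
  (1,2): δ = 118.11°  ·
  (1,3): δ = 48.50°  ·
  (1,4): δ = 26.10°  ✓
  (2,3): δ = 110.40°  ·
  (2,4): δ = 35.80°  ·
  (3,4): δ = 105.40°  ·
antipodal pairs: 2

count = 2; pairs: (0,3), (1,4)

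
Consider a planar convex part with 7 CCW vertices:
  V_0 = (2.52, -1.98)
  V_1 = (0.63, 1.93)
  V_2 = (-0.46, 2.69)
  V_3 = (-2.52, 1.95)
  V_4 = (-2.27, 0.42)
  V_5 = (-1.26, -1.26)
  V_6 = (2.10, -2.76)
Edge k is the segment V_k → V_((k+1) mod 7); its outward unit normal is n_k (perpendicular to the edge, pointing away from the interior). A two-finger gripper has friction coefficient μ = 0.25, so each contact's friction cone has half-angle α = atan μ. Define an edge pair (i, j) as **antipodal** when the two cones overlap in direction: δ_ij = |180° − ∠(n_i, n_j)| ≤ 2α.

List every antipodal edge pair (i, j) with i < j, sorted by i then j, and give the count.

count = 4; pairs: (0,3), (0,4), (1,4), (1,5)

α = atan 0.25 = 14.04°;  2α = 28.07°
n_0 = (+0.9003, +0.4352)
n_1 = (+0.5719, +0.8203)
n_2 = (-0.3381, +0.9411)
n_3 = (-0.9869, -0.1613)
n_4 = (-0.8570, -0.5152)
n_5 = (-0.4077, -0.9131)
n_6 = (+0.8805, -0.4741)
  (0,1): δ = 150.68°  ·
  (0,2): δ = 96.04°  ·
  (0,3): δ = 16.52°  ✓
  (0,4): δ = 5.22°  ✓
  (0,5): δ = 40.14°  ·
  (0,6): δ = 125.90°  ·
  (1,2): δ = 125.35°  ·
  (1,3): δ = 45.83°  ·
  (1,4): δ = 24.10°  ✓
  (1,5): δ = 10.83°  ✓
  (1,6): δ = 96.59°  ·
  (2,3): δ = 100.48°  ·
  (2,4): δ = 78.75°  ·
  (2,5): δ = 43.82°  ·
  (2,6): δ = 41.94°  ·
  (3,4): δ = 158.27°  ·
  (3,5): δ = 123.34°  ·
  (3,6): δ = 37.58°  ·
  (4,5): δ = 145.07°  ·
  (4,6): δ = 59.31°  ·
  (5,6): δ = 94.24°  ·
antipodal pairs: 4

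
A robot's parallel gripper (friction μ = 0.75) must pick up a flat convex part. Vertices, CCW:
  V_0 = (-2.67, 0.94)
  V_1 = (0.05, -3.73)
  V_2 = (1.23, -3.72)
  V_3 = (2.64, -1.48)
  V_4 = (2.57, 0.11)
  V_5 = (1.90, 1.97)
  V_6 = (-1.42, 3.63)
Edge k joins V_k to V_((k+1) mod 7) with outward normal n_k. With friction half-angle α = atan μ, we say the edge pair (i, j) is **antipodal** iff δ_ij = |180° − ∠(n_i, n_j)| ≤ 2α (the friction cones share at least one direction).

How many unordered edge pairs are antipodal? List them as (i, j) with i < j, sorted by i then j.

α = atan 0.75 = 36.87°;  2α = 73.74°
n_0 = (-0.8641, -0.5033)
n_1 = (+0.0085, -1.0000)
n_2 = (+0.8463, -0.5327)
n_3 = (+0.9990, +0.0440)
n_4 = (+0.9408, +0.3389)
n_5 = (+0.4472, +0.8944)
n_6 = (-0.9069, +0.4214)
  (0,1): δ = 119.73°  ·
  (0,2): δ = 62.41°  ✓
  (0,3): δ = 27.70°  ✓
  (0,4): δ = 10.41°  ✓
  (0,5): δ = 33.22°  ✓
  (0,6): δ = 124.86°  ·
  (1,2): δ = 122.67°  ·
  (1,3): δ = 87.96°  ·
  (1,4): δ = 70.68°  ✓
  (1,5): δ = 27.05°  ✓
  (1,6): δ = 64.59°  ✓
  (2,3): δ = 145.29°  ·
  (2,4): δ = 128.00°  ·
  (2,5): δ = 84.38°  ·
  (2,6): δ = 7.27°  ✓
  (3,4): δ = 162.71°  ·
  (3,5): δ = 119.09°  ·
  (3,6): δ = 27.44°  ✓
  (4,5): δ = 136.37°  ·
  (4,6): δ = 44.73°  ✓
  (5,6): δ = 88.36°  ·
antipodal pairs: 10

count = 10; pairs: (0,2), (0,3), (0,4), (0,5), (1,4), (1,5), (1,6), (2,6), (3,6), (4,6)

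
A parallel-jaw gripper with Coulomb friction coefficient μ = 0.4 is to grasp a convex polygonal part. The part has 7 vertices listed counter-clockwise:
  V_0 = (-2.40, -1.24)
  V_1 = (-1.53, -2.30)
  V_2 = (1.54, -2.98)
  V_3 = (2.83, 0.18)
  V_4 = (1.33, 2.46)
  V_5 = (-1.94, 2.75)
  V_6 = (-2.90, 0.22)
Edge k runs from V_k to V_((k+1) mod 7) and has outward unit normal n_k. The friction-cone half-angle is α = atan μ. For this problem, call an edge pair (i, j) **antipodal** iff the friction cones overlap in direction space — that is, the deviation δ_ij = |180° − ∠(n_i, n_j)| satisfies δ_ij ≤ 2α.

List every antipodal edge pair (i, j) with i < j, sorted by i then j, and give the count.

α = atan 0.4 = 21.80°;  2α = 43.60°
n_0 = (-0.7730, -0.6344)
n_1 = (-0.2163, -0.9763)
n_2 = (+0.9258, -0.3779)
n_3 = (+0.8354, +0.5496)
n_4 = (+0.0883, +0.9961)
n_5 = (-0.9350, +0.3548)
n_6 = (-0.9461, -0.3240)
  (0,1): δ = 141.87°  ·
  (0,2): δ = 61.58°  ·
  (0,3): δ = 6.04°  ✓
  (0,4): δ = 45.55°  ·
  (0,5): δ = 119.84°  ·
  (0,6): δ = 159.53°  ·
  (1,2): δ = 99.72°  ·
  (1,3): δ = 44.17°  ·
  (1,4): δ = 7.42°  ✓
  (1,5): δ = 81.71°  ·
  (1,6): δ = 121.39°  ·
  (2,3): δ = 124.45°  ·
  (2,4): δ = 72.86°  ·
  (2,5): δ = 1.43°  ✓
  (2,6): δ = 41.11°  ✓
  (3,4): δ = 128.41°  ·
  (3,5): δ = 54.12°  ·
  (3,6): δ = 14.44°  ✓
  (4,5): δ = 105.71°  ·
  (4,6): δ = 66.03°  ·
  (5,6): δ = 140.32°  ·
antipodal pairs: 5

count = 5; pairs: (0,3), (1,4), (2,5), (2,6), (3,6)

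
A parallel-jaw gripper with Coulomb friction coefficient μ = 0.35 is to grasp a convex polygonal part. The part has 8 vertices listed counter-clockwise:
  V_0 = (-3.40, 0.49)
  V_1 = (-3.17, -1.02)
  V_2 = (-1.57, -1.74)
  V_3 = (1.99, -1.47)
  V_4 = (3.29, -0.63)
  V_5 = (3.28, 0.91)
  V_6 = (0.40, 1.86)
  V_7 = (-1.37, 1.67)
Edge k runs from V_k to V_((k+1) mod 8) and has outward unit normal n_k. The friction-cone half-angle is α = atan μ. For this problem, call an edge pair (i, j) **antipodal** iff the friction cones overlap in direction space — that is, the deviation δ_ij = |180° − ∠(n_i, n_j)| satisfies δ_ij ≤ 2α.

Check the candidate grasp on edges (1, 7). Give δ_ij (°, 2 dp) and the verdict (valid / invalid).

δ = 54.40°, invalid

α = atan 0.35 = 19.29°;  2α = 38.58°
edge 1: e_1 = (+1.60, -0.72);  n_1 = (-0.4104, -0.9119)
edge 7: e_7 = (-2.03, -1.18);  n_7 = (-0.5025, +0.8646)
∠(n_1, n_7) = 125.60°
δ = |180° − 125.60°| = 54.40°
54.40° > 2α = 38.58°  →  invalid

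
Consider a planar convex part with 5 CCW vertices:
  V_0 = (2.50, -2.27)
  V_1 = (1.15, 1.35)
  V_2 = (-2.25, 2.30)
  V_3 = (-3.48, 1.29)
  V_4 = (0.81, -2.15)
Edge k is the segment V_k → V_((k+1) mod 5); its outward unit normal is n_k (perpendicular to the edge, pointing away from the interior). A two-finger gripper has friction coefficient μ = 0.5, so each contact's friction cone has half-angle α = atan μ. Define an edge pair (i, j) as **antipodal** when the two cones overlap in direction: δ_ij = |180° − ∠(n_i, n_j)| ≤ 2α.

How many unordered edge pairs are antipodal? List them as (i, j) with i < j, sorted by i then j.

α = atan 0.5 = 26.57°;  2α = 53.13°
n_0 = (+0.9370, +0.3494)
n_1 = (+0.2691, +0.9631)
n_2 = (-0.6346, +0.7728)
n_3 = (-0.6256, -0.7802)
n_4 = (-0.0708, -0.9975)
  (0,1): δ = 126.06°  ·
  (0,2): δ = 71.06°  ·
  (0,3): δ = 30.82°  ✓
  (0,4): δ = 65.49°  ·
  (1,2): δ = 125.00°  ·
  (1,3): δ = 23.11°  ✓
  (1,4): δ = 11.55°  ✓
  (2,3): δ = 78.12°  ·
  (2,4): δ = 43.45°  ✓
  (3,4): δ = 145.34°  ·
antipodal pairs: 4

count = 4; pairs: (0,3), (1,3), (1,4), (2,4)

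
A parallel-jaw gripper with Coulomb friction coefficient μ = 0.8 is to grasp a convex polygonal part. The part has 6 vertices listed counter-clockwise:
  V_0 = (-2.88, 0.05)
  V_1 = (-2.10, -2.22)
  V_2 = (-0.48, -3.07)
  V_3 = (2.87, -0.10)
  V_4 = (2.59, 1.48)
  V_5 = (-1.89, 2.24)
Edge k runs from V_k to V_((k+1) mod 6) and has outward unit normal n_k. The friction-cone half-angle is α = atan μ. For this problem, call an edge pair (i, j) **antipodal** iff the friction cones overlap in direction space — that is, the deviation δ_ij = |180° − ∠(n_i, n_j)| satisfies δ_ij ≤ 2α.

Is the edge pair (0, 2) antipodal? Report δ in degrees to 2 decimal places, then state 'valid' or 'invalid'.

δ = 67.40°, valid

α = atan 0.8 = 38.66°;  2α = 77.32°
edge 0: e_0 = (+0.78, -2.27);  n_0 = (-0.9457, -0.3250)
edge 2: e_2 = (+3.35, +2.97);  n_2 = (+0.6634, -0.7483)
∠(n_0, n_2) = 112.60°
δ = |180° − 112.60°| = 67.40°
67.40° ≤ 2α = 77.32°  →  valid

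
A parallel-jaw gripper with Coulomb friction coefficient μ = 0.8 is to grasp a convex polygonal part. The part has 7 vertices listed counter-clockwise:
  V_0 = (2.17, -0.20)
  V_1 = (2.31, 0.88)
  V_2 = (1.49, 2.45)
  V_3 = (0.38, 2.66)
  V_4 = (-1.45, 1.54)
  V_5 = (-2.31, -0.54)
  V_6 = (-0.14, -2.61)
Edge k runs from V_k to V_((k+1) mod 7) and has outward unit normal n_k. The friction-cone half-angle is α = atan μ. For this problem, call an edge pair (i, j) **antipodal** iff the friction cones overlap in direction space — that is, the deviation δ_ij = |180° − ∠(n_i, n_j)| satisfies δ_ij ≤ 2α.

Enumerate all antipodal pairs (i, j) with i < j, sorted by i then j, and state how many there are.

count = 10; pairs: (0,3), (0,4), (0,5), (1,4), (1,5), (2,5), (2,6), (3,5), (3,6), (4,6)

α = atan 0.8 = 38.66°;  2α = 77.32°
n_0 = (+0.9917, -0.1286)
n_1 = (+0.8864, +0.4630)
n_2 = (+0.1859, +0.9826)
n_3 = (-0.5220, +0.8529)
n_4 = (-0.9241, +0.3821)
n_5 = (-0.6902, -0.7236)
n_6 = (+0.7219, -0.6920)
  (0,1): δ = 145.04°  ·
  (0,2): δ = 93.33°  ·
  (0,3): δ = 51.15°  ✓
  (0,4): δ = 15.08°  ✓
  (0,5): δ = 53.74°  ✓
  (0,6): δ = 143.60°  ·
  (1,2): δ = 128.29°  ·
  (1,3): δ = 86.11°  ·
  (1,4): δ = 50.04°  ✓
  (1,5): δ = 18.77°  ✓
  (1,6): δ = 108.64°  ·
  (2,3): δ = 137.82°  ·
  (2,4): δ = 101.75°  ·
  (2,5): δ = 32.94°  ✓
  (2,6): δ = 56.93°  ✓
  (3,4): δ = 143.93°  ·
  (3,5): δ = 75.12°  ✓
  (3,6): δ = 14.75°  ✓
  (4,5): δ = 111.19°  ·
  (4,6): δ = 21.32°  ✓
  (5,6): δ = 90.14°  ·
antipodal pairs: 10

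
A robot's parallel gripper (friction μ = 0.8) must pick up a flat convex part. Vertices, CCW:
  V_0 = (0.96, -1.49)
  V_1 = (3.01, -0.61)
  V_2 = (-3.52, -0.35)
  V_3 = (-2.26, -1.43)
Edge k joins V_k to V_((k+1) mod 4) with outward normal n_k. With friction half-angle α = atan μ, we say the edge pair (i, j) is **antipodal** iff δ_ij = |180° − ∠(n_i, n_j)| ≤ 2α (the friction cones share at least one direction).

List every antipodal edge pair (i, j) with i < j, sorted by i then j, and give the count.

count = 3; pairs: (0,1), (1,2), (1,3)

α = atan 0.8 = 38.66°;  2α = 77.32°
n_0 = (+0.3945, -0.9189)
n_1 = (+0.0398, +0.9992)
n_2 = (-0.6508, -0.7593)
n_3 = (-0.0186, -0.9998)
  (0,1): δ = 25.51°  ✓
  (0,2): δ = 116.17°  ·
  (0,3): δ = 155.70°  ·
  (1,2): δ = 38.32°  ✓
  (1,3): δ = 1.21°  ✓
  (2,3): δ = 140.47°  ·
antipodal pairs: 3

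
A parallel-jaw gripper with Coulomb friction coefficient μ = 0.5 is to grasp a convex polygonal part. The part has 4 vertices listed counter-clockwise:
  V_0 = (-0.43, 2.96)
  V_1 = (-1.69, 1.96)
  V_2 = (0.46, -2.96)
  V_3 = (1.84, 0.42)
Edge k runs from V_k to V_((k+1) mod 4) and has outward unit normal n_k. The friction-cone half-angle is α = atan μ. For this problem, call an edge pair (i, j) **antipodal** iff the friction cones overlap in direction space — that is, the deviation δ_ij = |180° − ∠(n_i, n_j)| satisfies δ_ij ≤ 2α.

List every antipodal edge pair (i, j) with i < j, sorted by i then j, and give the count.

count = 3; pairs: (0,2), (1,2), (1,3)

α = atan 0.5 = 26.57°;  2α = 53.13°
n_0 = (-0.6217, +0.7833)
n_1 = (-0.9163, -0.4004)
n_2 = (+0.9258, -0.3780)
n_3 = (+0.7456, +0.6664)
  (0,1): δ = 104.83°  ·
  (0,2): δ = 29.35°  ✓
  (0,3): δ = 93.35°  ·
  (1,2): δ = 45.81°  ✓
  (1,3): δ = 18.18°  ✓
  (2,3): δ = 116.00°  ·
antipodal pairs: 3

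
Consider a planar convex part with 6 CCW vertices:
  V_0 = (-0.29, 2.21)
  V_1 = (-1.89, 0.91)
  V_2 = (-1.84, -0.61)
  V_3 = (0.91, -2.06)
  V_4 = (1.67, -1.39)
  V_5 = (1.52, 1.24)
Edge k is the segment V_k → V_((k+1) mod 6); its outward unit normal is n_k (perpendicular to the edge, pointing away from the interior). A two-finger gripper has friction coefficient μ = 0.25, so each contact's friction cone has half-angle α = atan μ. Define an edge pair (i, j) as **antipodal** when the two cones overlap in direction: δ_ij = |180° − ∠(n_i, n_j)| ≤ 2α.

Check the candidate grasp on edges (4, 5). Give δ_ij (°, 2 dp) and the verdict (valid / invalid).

α = atan 0.25 = 14.04°;  2α = 28.07°
edge 4: e_4 = (-0.15, +2.63);  n_4 = (+0.9984, +0.0569)
edge 5: e_5 = (-1.81, +0.97);  n_5 = (+0.4724, +0.8814)
∠(n_4, n_5) = 58.55°
δ = |180° − 58.55°| = 121.45°
121.45° > 2α = 28.07°  →  invalid

δ = 121.45°, invalid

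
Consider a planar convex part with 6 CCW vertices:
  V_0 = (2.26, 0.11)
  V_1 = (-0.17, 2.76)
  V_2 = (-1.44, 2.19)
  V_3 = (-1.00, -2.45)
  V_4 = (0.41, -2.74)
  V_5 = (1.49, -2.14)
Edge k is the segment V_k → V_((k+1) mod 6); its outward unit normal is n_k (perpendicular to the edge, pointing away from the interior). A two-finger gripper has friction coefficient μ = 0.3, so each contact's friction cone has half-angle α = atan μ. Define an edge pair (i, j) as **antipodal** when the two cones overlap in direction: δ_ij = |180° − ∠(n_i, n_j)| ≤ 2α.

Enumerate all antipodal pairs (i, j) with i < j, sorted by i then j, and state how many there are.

α = atan 0.3 = 16.70°;  2α = 33.40°
n_0 = (+0.7370, +0.6759)
n_1 = (-0.4095, +0.9123)
n_2 = (-0.9955, -0.0944)
n_3 = (-0.2015, -0.9795)
n_4 = (+0.4856, -0.8742)
n_5 = (+0.9461, -0.3238)
  (0,1): δ = 108.35°  ·
  (0,2): δ = 37.10°  ·
  (0,3): δ = 35.86°  ·
  (0,4): δ = 76.53°  ·
  (0,5): δ = 118.59°  ·
  (1,2): δ = 108.75°  ·
  (1,3): δ = 35.79°  ·
  (1,4): δ = 4.88°  ✓
  (1,5): δ = 46.94°  ·
  (2,3): δ = 107.04°  ·
  (2,4): δ = 66.36°  ·
  (2,5): δ = 24.31°  ✓
  (3,4): δ = 139.32°  ·
  (3,5): δ = 97.27°  ·
  (4,5): δ = 137.95°  ·
antipodal pairs: 2

count = 2; pairs: (1,4), (2,5)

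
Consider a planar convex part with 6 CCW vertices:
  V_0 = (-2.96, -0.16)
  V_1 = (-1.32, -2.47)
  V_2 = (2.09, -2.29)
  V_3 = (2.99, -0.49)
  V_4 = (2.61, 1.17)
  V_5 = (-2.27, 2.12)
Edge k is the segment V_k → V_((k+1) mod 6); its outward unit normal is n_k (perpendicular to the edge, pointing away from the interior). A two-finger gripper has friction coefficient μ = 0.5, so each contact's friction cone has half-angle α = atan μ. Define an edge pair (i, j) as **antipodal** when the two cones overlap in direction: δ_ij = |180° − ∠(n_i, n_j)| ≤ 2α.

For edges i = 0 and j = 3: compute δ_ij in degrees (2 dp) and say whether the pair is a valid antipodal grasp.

α = atan 0.5 = 26.57°;  2α = 53.13°
edge 0: e_0 = (+1.64, -2.31);  n_0 = (-0.8154, -0.5789)
edge 3: e_3 = (-0.38, +1.66);  n_3 = (+0.9748, +0.2231)
∠(n_0, n_3) = 157.52°
δ = |180° − 157.52°| = 22.48°
22.48° ≤ 2α = 53.13°  →  valid

δ = 22.48°, valid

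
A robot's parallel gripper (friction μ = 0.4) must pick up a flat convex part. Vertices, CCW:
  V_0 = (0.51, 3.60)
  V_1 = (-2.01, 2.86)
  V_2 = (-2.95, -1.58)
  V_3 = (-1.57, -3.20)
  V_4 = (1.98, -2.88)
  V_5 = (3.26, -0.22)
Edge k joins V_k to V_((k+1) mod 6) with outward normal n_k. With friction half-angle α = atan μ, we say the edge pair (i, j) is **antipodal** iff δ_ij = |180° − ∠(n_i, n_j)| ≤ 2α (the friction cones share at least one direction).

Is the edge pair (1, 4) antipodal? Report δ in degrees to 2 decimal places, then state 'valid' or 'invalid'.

δ = 13.74°, valid

α = atan 0.4 = 21.80°;  2α = 43.60°
edge 1: e_1 = (-0.94, -4.44);  n_1 = (-0.9783, +0.2071)
edge 4: e_4 = (+1.28, +2.66);  n_4 = (+0.9011, -0.4336)
∠(n_1, n_4) = 166.26°
δ = |180° − 166.26°| = 13.74°
13.74° ≤ 2α = 43.60°  →  valid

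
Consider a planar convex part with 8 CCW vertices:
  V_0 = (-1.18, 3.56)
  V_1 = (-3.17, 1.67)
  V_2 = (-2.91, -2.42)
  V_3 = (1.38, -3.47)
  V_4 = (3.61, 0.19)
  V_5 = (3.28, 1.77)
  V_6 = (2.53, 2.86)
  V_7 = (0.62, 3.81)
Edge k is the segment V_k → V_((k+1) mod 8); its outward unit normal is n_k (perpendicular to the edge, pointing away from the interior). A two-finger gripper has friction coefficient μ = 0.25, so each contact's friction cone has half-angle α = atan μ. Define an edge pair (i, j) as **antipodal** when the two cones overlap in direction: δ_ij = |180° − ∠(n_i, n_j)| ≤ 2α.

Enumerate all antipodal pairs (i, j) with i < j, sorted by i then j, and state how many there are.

count = 4; pairs: (0,3), (1,4), (2,6), (2,7)

α = atan 0.25 = 14.04°;  2α = 28.07°
n_0 = (-0.6887, +0.7251)
n_1 = (-0.9980, -0.0634)
n_2 = (-0.2377, -0.9713)
n_3 = (+0.8540, -0.5203)
n_4 = (+0.9789, +0.2044)
n_5 = (+0.8238, +0.5668)
n_6 = (+0.4453, +0.8954)
n_7 = (-0.1376, +0.9905)
  (0,1): δ = 129.89°  ·
  (0,2): δ = 57.28°  ·
  (0,3): δ = 15.12°  ✓
  (0,4): δ = 58.27°  ·
  (0,5): δ = 81.01°  ·
  (0,6): δ = 110.03°  ·
  (0,7): δ = 144.38°  ·
  (1,2): δ = 107.39°  ·
  (1,3): δ = 34.99°  ·
  (1,4): δ = 8.16°  ✓
  (1,5): δ = 30.89°  ·
  (1,6): δ = 59.92°  ·
  (1,7): δ = 94.27°  ·
  (2,3): δ = 107.60°  ·
  (2,4): δ = 64.45°  ·
  (2,5): δ = 41.72°  ·
  (2,6): δ = 12.69°  ✓
  (2,7): δ = 21.66°  ✓
  (3,4): δ = 136.85°  ·
  (3,5): δ = 114.12°  ·
  (3,6): δ = 85.09°  ·
  (3,7): δ = 50.74°  ·
  (4,5): δ = 157.27°  ·
  (4,6): δ = 128.24°  ·
  (4,7): δ = 93.89°  ·
  (5,6): δ = 150.98°  ·
  (5,7): δ = 116.62°  ·
  (6,7): δ = 145.65°  ·
antipodal pairs: 4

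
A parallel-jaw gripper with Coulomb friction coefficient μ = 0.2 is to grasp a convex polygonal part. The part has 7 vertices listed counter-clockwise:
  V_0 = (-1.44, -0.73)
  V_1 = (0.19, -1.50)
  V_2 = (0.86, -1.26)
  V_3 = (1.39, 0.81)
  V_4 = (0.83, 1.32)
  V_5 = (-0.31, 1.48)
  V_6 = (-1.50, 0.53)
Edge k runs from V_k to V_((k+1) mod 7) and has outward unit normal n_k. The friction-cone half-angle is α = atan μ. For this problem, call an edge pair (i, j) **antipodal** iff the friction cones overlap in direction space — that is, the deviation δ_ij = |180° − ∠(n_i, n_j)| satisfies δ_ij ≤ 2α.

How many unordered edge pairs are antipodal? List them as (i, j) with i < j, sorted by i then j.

count = 4; pairs: (0,3), (0,4), (1,5), (2,6)

α = atan 0.2 = 11.31°;  2α = 22.62°
n_0 = (-0.4271, -0.9042)
n_1 = (+0.3372, -0.9414)
n_2 = (+0.9688, -0.2480)
n_3 = (+0.6733, +0.7393)
n_4 = (+0.1390, +0.9903)
n_5 = (-0.6239, +0.7815)
n_6 = (-0.9989, -0.0476)
  (0,1): δ = 135.01°  ·
  (0,2): δ = 79.08°  ·
  (0,3): δ = 17.04°  ✓
  (0,4): δ = 17.30°  ✓
  (0,5): δ = 63.89°  ·
  (0,6): δ = 118.01°  ·
  (1,2): δ = 124.07°  ·
  (1,3): δ = 62.03°  ·
  (1,4): δ = 27.70°  ·
  (1,5): δ = 18.89°  ✓
  (1,6): δ = 73.02°  ·
  (2,3): δ = 117.96°  ·
  (2,4): δ = 83.63°  ·
  (2,5): δ = 37.04°  ·
  (2,6): δ = 17.09°  ✓
  (3,4): δ = 145.66°  ·
  (3,5): δ = 99.07°  ·
  (3,6): δ = 44.95°  ·
  (4,5): δ = 133.41°  ·
  (4,6): δ = 79.28°  ·
  (5,6): δ = 125.87°  ·
antipodal pairs: 4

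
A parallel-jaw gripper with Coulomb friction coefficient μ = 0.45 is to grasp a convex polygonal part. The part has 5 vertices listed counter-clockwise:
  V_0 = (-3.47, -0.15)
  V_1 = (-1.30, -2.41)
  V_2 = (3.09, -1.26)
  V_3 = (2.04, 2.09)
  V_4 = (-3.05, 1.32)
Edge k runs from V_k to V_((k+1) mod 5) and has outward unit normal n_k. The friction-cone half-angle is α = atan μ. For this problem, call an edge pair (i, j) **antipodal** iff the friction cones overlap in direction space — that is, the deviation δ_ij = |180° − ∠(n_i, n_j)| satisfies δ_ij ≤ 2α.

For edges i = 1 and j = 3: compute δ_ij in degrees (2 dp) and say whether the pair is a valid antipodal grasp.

α = atan 0.45 = 24.23°;  2α = 48.46°
edge 1: e_1 = (+4.39, +1.15);  n_1 = (+0.2534, -0.9674)
edge 3: e_3 = (-5.09, -0.77);  n_3 = (-0.1496, +0.9888)
∠(n_1, n_3) = 173.92°
δ = |180° − 173.92°| = 6.08°
6.08° ≤ 2α = 48.46°  →  valid

δ = 6.08°, valid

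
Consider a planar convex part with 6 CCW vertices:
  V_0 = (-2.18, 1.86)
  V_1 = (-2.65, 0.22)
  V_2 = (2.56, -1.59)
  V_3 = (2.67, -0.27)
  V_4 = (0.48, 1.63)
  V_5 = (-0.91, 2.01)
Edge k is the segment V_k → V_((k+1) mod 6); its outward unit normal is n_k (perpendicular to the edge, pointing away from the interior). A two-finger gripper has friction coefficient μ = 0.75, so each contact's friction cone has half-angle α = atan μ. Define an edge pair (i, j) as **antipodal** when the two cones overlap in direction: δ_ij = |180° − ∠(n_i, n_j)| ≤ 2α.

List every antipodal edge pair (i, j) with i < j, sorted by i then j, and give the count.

count = 5; pairs: (0,2), (0,3), (1,3), (1,4), (1,5)

α = atan 0.75 = 36.87°;  2α = 73.74°
n_0 = (-0.9613, +0.2755)
n_1 = (-0.3282, -0.9446)
n_2 = (+0.9965, -0.0830)
n_3 = (+0.6553, +0.7553)
n_4 = (+0.2637, +0.9646)
n_5 = (-0.1173, +0.9931)
  (0,1): δ = 93.17°  ·
  (0,2): δ = 11.23°  ✓
  (0,3): δ = 65.05°  ✓
  (0,4): δ = 90.70°  ·
  (0,5): δ = 112.73°  ·
  (1,2): δ = 75.61°  ·
  (1,3): δ = 21.79°  ✓
  (1,4): δ = 3.87°  ✓
  (1,5): δ = 25.89°  ✓
  (2,3): δ = 126.18°  ·
  (2,4): δ = 100.53°  ·
  (2,5): δ = 78.50°  ·
  (3,4): δ = 154.35°  ·
  (3,5): δ = 132.32°  ·
  (4,5): δ = 157.97°  ·
antipodal pairs: 5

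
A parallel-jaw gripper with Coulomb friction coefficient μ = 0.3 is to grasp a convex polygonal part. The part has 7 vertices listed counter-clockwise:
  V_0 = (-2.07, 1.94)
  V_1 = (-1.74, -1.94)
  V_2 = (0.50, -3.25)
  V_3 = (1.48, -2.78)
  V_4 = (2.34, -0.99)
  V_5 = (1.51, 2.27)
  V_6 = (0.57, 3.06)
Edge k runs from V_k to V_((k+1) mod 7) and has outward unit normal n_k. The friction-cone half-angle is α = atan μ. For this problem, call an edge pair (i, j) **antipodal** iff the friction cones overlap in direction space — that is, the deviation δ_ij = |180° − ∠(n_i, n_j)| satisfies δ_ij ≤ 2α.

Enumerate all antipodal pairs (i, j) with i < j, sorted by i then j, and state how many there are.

α = atan 0.3 = 16.70°;  2α = 33.40°
n_0 = (-0.9964, -0.0847)
n_1 = (-0.5048, -0.8632)
n_2 = (+0.4324, -0.9017)
n_3 = (+0.9014, -0.4331)
n_4 = (+0.9691, +0.2467)
n_5 = (+0.6434, +0.7655)
n_6 = (-0.3905, +0.9206)
  (0,1): δ = 125.18°  ·
  (0,2): δ = 69.24°  ·
  (0,3): δ = 30.52°  ✓
  (0,4): δ = 9.42°  ✓
  (0,5): δ = 45.09°  ·
  (0,6): δ = 108.13°  ·
  (1,2): δ = 124.06°  ·
  (1,3): δ = 85.34°  ·
  (1,4): δ = 45.40°  ·
  (1,5): δ = 9.72°  ✓
  (1,6): δ = 53.31°  ·
  (2,3): δ = 141.28°  ·
  (2,4): δ = 101.34°  ·
  (2,5): δ = 65.67°  ·
  (2,6): δ = 2.63°  ✓
  (3,4): δ = 140.05°  ·
  (3,5): δ = 104.38°  ·
  (3,6): δ = 41.35°  ·
  (4,5): δ = 144.33°  ·
  (4,6): δ = 81.30°  ·
  (5,6): δ = 116.97°  ·
antipodal pairs: 4

count = 4; pairs: (0,3), (0,4), (1,5), (2,6)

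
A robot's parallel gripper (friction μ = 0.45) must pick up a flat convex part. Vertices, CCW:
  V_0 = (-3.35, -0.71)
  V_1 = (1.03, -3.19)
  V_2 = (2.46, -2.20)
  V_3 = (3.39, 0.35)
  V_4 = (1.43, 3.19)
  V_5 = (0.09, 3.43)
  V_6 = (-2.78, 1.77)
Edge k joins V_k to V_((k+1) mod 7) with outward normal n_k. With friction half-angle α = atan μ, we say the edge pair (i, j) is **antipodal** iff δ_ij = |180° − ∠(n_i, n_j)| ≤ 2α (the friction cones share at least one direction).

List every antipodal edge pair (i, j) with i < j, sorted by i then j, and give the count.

α = atan 0.45 = 24.23°;  2α = 48.46°
n_0 = (-0.4927, -0.8702)
n_1 = (+0.5692, -0.8222)
n_2 = (+0.9395, -0.3426)
n_3 = (+0.8230, +0.5680)
n_4 = (+0.1763, +0.9843)
n_5 = (-0.5007, +0.8656)
n_6 = (-0.9746, +0.2240)
  (0,1): δ = 115.79°  ·
  (0,2): δ = 80.52°  ·
  (0,3): δ = 25.87°  ✓
  (0,4): δ = 19.36°  ✓
  (0,5): δ = 59.56°  ·
  (0,6): δ = 106.57°  ·
  (1,2): δ = 144.73°  ·
  (1,3): δ = 90.08°  ·
  (1,4): δ = 44.85°  ✓
  (1,5): δ = 4.65°  ✓
  (1,6): δ = 42.36°  ✓
  (2,3): δ = 125.35°  ·
  (2,4): δ = 80.12°  ·
  (2,5): δ = 39.92°  ✓
  (2,6): δ = 7.09°  ✓
  (3,4): δ = 134.77°  ·
  (3,5): δ = 94.57°  ·
  (3,6): δ = 47.56°  ✓
  (4,5): δ = 139.80°  ·
  (4,6): δ = 92.79°  ·
  (5,6): δ = 132.99°  ·
antipodal pairs: 8

count = 8; pairs: (0,3), (0,4), (1,4), (1,5), (1,6), (2,5), (2,6), (3,6)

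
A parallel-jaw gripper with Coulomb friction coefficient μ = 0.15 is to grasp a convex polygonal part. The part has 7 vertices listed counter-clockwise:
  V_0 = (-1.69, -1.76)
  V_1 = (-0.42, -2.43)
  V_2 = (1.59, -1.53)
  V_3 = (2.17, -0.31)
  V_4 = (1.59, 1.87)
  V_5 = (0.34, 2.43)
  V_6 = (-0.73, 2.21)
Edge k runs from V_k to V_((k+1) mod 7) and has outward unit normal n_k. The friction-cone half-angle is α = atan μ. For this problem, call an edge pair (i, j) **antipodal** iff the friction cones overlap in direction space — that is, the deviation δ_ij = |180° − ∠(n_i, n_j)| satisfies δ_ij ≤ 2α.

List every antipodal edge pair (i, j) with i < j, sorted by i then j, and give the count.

α = atan 0.15 = 8.53°;  2α = 17.06°
n_0 = (-0.4666, -0.8845)
n_1 = (+0.4087, -0.9127)
n_2 = (+0.9031, -0.4294)
n_3 = (+0.9664, +0.2571)
n_4 = (+0.4088, +0.9126)
n_5 = (-0.2014, +0.9795)
n_6 = (-0.9720, +0.2350)
  (0,1): δ = 128.06°  ·
  (0,2): δ = 87.61°  ·
  (0,3): δ = 47.29°  ·
  (0,4): δ = 3.68°  ✓
  (0,5): δ = 39.43°  ·
  (0,6): δ = 104.22°  ·
  (1,2): δ = 139.55°  ·
  (1,3): δ = 99.22°  ·
  (1,4): δ = 48.25°  ·
  (1,5): δ = 12.50°  ✓
  (1,6): δ = 52.29°  ·
  (2,3): δ = 139.67°  ·
  (2,4): δ = 88.71°  ·
  (2,5): δ = 52.95°  ·
  (2,6): δ = 11.83°  ✓
  (3,4): δ = 129.03°  ·
  (3,5): δ = 93.28°  ·
  (3,6): δ = 28.49°  ·
  (4,5): δ = 144.25°  ·
  (4,6): δ = 79.46°  ·
  (5,6): δ = 115.21°  ·
antipodal pairs: 3

count = 3; pairs: (0,4), (1,5), (2,6)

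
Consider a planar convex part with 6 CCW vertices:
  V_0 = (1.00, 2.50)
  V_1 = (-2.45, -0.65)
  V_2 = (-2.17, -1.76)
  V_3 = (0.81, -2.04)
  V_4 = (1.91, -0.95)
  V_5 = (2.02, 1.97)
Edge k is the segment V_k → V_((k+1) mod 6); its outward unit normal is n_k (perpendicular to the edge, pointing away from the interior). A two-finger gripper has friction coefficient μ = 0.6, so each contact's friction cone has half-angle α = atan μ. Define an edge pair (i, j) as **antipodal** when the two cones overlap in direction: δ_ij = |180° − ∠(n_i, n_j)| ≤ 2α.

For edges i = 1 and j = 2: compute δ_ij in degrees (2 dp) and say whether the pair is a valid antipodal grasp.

δ = 109.53°, invalid

α = atan 0.6 = 30.96°;  2α = 61.93°
edge 1: e_1 = (+0.28, -1.11);  n_1 = (-0.9696, -0.2446)
edge 2: e_2 = (+2.98, -0.28);  n_2 = (-0.0935, -0.9956)
∠(n_1, n_2) = 70.47°
δ = |180° − 70.47°| = 109.53°
109.53° > 2α = 61.93°  →  invalid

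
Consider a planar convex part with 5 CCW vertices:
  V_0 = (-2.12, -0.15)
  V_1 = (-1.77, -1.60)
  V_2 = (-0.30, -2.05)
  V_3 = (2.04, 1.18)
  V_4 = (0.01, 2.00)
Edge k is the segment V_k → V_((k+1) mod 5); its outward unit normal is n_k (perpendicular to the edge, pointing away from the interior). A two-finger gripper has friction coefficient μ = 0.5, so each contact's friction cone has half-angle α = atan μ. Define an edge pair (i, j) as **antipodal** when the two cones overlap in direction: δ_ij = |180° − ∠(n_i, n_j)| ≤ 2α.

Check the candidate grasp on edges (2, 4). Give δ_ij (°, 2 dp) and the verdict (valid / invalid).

δ = 8.81°, valid

α = atan 0.5 = 26.57°;  2α = 53.13°
edge 2: e_2 = (+2.34, +3.23);  n_2 = (+0.8098, -0.5867)
edge 4: e_4 = (-2.13, -2.15);  n_4 = (-0.7104, +0.7038)
∠(n_2, n_4) = 171.19°
δ = |180° − 171.19°| = 8.81°
8.81° ≤ 2α = 53.13°  →  valid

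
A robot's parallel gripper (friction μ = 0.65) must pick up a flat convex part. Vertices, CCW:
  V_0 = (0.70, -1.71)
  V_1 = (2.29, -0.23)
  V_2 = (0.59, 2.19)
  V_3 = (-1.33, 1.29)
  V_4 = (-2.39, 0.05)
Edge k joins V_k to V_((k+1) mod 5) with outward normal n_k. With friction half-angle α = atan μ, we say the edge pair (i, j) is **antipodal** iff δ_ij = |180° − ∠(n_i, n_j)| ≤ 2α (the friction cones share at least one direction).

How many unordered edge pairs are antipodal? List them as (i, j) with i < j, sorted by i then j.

α = atan 0.65 = 33.02°;  2α = 66.05°
n_0 = (+0.6813, -0.7320)
n_1 = (+0.8183, +0.5748)
n_2 = (-0.4244, +0.9055)
n_3 = (-0.7601, +0.6498)
n_4 = (-0.4949, -0.8689)
  (0,1): δ = 97.86°  ·
  (0,2): δ = 17.83°  ✓
  (0,3): δ = 6.53°  ✓
  (0,4): δ = 107.39°  ·
  (1,2): δ = 99.97°  ·
  (1,3): δ = 75.61°  ·
  (1,4): δ = 25.25°  ✓
  (2,3): δ = 155.64°  ·
  (2,4): δ = 54.78°  ✓
  (3,4): δ = 79.14°  ·
antipodal pairs: 4

count = 4; pairs: (0,2), (0,3), (1,4), (2,4)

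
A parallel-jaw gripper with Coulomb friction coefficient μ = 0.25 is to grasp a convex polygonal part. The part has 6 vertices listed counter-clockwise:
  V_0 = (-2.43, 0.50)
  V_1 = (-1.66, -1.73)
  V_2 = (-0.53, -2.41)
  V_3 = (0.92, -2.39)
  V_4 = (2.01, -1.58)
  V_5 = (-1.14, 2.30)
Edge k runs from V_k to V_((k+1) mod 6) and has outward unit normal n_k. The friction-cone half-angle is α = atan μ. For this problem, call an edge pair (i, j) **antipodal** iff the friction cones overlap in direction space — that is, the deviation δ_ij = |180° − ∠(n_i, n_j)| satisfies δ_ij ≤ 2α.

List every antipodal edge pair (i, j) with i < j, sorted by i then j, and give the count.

α = atan 0.25 = 14.04°;  2α = 28.07°
n_0 = (-0.9452, -0.3264)
n_1 = (-0.5156, -0.8568)
n_2 = (+0.0138, -0.9999)
n_3 = (+0.5965, -0.8026)
n_4 = (+0.7764, +0.6303)
n_5 = (-0.8128, +0.5825)
  (0,1): δ = 140.09°  ·
  (0,2): δ = 108.26°  ·
  (0,3): δ = 72.43°  ·
  (0,4): δ = 20.02°  ✓
  (0,5): δ = 125.32°  ·
  (1,2): δ = 148.17°  ·
  (1,3): δ = 112.34°  ·
  (1,4): δ = 19.89°  ✓
  (1,5): δ = 85.41°  ·
  (2,3): δ = 144.17°  ·
  (2,4): δ = 51.72°  ·
  (2,5): δ = 53.58°  ·
  (3,4): δ = 87.55°  ·
  (3,5): δ = 17.76°  ✓
  (4,5): δ = 74.70°  ·
antipodal pairs: 3

count = 3; pairs: (0,4), (1,4), (3,5)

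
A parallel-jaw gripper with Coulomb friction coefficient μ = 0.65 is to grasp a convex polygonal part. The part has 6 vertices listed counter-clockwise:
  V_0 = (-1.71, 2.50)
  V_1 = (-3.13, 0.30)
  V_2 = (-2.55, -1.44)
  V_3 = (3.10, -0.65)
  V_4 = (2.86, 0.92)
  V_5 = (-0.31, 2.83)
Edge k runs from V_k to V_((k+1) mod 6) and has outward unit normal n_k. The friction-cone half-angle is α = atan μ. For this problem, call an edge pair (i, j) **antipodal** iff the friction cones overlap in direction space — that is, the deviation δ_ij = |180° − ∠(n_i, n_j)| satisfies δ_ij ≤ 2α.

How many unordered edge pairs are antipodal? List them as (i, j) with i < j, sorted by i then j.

α = atan 0.65 = 33.02°;  2α = 66.05°
n_0 = (-0.8402, +0.5423)
n_1 = (-0.9487, -0.3162)
n_2 = (+0.1385, -0.9904)
n_3 = (+0.9885, +0.1511)
n_4 = (+0.5161, +0.8565)
n_5 = (-0.2294, +0.9733)
  (0,1): δ = 128.72°  ·
  (0,2): δ = 49.20°  ✓
  (0,3): δ = 41.53°  ✓
  (0,4): δ = 91.77°  ·
  (0,5): δ = 136.10°  ·
  (1,2): δ = 100.48°  ·
  (1,3): δ = 9.74°  ✓
  (1,4): δ = 40.50°  ✓
  (1,5): δ = 84.83°  ·
  (2,3): δ = 89.27°  ·
  (2,4): δ = 39.03°  ✓
  (2,5): δ = 5.30°  ✓
  (3,4): δ = 129.76°  ·
  (3,5): δ = 85.43°  ·
  (4,5): δ = 135.67°  ·
antipodal pairs: 6

count = 6; pairs: (0,2), (0,3), (1,3), (1,4), (2,4), (2,5)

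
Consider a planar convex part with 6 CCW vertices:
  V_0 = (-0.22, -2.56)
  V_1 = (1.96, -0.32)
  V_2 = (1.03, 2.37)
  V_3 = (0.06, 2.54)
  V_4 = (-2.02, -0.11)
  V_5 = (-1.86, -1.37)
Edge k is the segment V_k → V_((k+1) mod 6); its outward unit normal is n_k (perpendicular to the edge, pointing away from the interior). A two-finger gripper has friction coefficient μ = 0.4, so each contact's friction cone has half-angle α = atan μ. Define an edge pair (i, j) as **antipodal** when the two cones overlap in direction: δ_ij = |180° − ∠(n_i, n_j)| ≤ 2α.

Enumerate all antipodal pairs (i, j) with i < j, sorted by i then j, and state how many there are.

count = 4; pairs: (0,3), (1,4), (1,5), (2,5)

α = atan 0.4 = 21.80°;  2α = 43.60°
n_0 = (+0.7166, -0.6974)
n_1 = (+0.9451, +0.3267)
n_2 = (+0.1726, +0.9850)
n_3 = (-0.7866, +0.6174)
n_4 = (-0.9920, -0.1260)
n_5 = (-0.5873, -0.8094)
  (0,1): δ = 116.71°  ·
  (0,2): δ = 55.72°  ·
  (0,3): δ = 6.09°  ✓
  (0,4): δ = 51.46°  ·
  (0,5): δ = 98.26°  ·
  (1,2): δ = 119.01°  ·
  (1,3): δ = 57.20°  ·
  (1,4): δ = 11.83°  ✓
  (1,5): δ = 34.96°  ✓
  (2,3): δ = 118.19°  ·
  (2,4): δ = 72.82°  ·
  (2,5): δ = 26.02°  ✓
  (3,4): δ = 134.63°  ·
  (3,5): δ = 87.84°  ·
  (4,5): δ = 133.20°  ·
antipodal pairs: 4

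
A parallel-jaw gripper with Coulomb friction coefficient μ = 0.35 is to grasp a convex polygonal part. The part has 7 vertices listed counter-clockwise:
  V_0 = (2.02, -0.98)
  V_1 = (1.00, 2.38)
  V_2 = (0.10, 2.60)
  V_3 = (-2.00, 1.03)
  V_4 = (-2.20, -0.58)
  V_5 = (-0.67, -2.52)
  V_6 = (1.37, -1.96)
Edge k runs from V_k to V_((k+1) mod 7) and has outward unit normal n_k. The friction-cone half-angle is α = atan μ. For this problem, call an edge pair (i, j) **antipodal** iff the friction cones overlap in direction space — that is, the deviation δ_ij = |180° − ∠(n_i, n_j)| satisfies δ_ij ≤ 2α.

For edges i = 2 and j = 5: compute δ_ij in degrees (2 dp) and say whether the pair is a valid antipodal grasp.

δ = 21.43°, valid

α = atan 0.35 = 19.29°;  2α = 38.58°
edge 2: e_2 = (-2.10, -1.57);  n_2 = (-0.5988, +0.8009)
edge 5: e_5 = (+2.04, +0.56);  n_5 = (+0.2647, -0.9643)
∠(n_2, n_5) = 158.57°
δ = |180° − 158.57°| = 21.43°
21.43° ≤ 2α = 38.58°  →  valid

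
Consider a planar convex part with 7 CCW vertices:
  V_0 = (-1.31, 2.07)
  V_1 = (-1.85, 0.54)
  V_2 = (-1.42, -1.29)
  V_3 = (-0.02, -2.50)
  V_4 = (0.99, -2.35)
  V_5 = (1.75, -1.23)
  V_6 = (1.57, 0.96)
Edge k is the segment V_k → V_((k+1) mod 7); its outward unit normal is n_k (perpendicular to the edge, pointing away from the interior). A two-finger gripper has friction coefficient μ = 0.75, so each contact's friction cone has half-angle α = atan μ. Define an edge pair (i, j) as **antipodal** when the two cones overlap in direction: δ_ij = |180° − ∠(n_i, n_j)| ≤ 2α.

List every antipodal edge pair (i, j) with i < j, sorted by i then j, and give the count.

count = 9; pairs: (0,3), (0,4), (0,5), (1,4), (1,5), (1,6), (2,5), (2,6), (3,6)

α = atan 0.75 = 36.87°;  2α = 73.74°
n_0 = (-0.9430, +0.3328)
n_1 = (-0.9735, -0.2287)
n_2 = (-0.6539, -0.7566)
n_3 = (+0.1469, -0.9892)
n_4 = (+0.8275, -0.5615)
n_5 = (+0.9966, +0.0819)
n_6 = (+0.3596, +0.9331)
  (0,1): δ = 147.34°  ·
  (0,2): δ = 111.40°  ·
  (0,3): δ = 62.11°  ✓
  (0,4): δ = 14.72°  ✓
  (0,5): δ = 24.14°  ✓
  (0,6): δ = 88.36°  ·
  (1,2): δ = 144.06°  ·
  (1,3): δ = 94.78°  ·
  (1,4): δ = 47.38°  ✓
  (1,5): δ = 8.52°  ✓
  (1,6): δ = 55.70°  ✓
  (2,3): δ = 130.72°  ·
  (2,4): δ = 83.32°  ·
  (2,5): δ = 44.46°  ✓
  (2,6): δ = 19.76°  ✓
  (3,4): δ = 132.61°  ·
  (3,5): δ = 93.75°  ·
  (3,6): δ = 29.53°  ✓
  (4,5): δ = 141.14°  ·
  (4,6): δ = 76.92°  ·
  (5,6): δ = 115.78°  ·
antipodal pairs: 9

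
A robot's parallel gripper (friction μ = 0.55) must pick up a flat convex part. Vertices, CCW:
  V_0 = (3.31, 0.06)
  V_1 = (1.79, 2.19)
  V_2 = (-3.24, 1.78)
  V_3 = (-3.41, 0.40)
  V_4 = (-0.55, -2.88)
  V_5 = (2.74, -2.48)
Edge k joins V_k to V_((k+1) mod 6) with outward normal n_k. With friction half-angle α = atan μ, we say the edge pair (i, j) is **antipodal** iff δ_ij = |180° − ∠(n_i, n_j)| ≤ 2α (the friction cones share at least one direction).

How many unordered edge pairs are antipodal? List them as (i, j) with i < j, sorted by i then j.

α = atan 0.55 = 28.81°;  2α = 57.62°
n_0 = (+0.8140, +0.5809)
n_1 = (-0.0812, +0.9967)
n_2 = (-0.9925, +0.1223)
n_3 = (-0.7537, -0.6572)
n_4 = (+0.1207, -0.9927)
n_5 = (+0.9757, -0.2190)
  (0,1): δ = 120.85°  ·
  (0,2): δ = 42.54°  ✓
  (0,3): δ = 5.57°  ✓
  (0,4): δ = 61.42°  ·
  (0,5): δ = 131.84°  ·
  (1,2): δ = 101.68°  ·
  (1,3): δ = 53.57°  ✓
  (1,4): δ = 2.27°  ✓
  (1,5): δ = 72.69°  ·
  (2,3): δ = 131.89°  ·
  (2,4): δ = 76.05°  ·
  (2,5): δ = 5.63°  ✓
  (3,4): δ = 124.15°  ·
  (3,5): δ = 53.74°  ✓
  (4,5): δ = 109.58°  ·
antipodal pairs: 6

count = 6; pairs: (0,2), (0,3), (1,3), (1,4), (2,5), (3,5)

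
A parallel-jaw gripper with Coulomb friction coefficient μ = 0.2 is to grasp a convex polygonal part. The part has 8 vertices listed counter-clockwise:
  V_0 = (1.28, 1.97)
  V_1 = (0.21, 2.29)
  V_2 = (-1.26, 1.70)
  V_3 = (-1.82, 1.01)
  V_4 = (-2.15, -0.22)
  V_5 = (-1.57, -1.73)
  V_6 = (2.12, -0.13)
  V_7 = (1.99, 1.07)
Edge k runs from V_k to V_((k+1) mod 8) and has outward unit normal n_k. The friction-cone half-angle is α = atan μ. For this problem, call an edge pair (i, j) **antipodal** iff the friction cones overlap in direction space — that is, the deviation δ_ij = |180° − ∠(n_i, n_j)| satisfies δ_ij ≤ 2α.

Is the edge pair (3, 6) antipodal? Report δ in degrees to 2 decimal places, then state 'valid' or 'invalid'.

δ = 21.20°, valid

α = atan 0.2 = 11.31°;  2α = 22.62°
edge 3: e_3 = (-0.33, -1.23);  n_3 = (-0.9658, +0.2591)
edge 6: e_6 = (-0.13, +1.20);  n_6 = (+0.9942, +0.1077)
∠(n_3, n_6) = 158.80°
δ = |180° − 158.80°| = 21.20°
21.20° ≤ 2α = 22.62°  →  valid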